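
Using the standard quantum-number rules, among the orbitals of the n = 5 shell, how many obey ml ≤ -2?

6

Per l-value: l=2 → 1; l=3 → 2; l=4 → 3.
Total orbitals: 1 + 2 + 3 = 6.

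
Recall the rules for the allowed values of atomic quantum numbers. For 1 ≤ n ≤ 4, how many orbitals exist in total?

Total orbitals = 1² + 2² + 3² + 4² = 30.

30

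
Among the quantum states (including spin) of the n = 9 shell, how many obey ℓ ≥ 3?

For n = 9, ℓ ranges over 0 … 8.
Contributions: ℓ=3 → 7; ℓ=4 → 9; ℓ=5 → 11; ℓ=6 → 13; ℓ=7 → 15; ℓ=8 → 17.
Orbitals: 7 + 9 + 11 + 13 + 15 + 17 = 72. Each orbital carries two spin states, so 72 × 2 = 144 states.

144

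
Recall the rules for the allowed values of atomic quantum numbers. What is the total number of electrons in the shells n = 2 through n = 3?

26

Shell n has n² orbitals: 2²=4 + 3²=9 = 13 orbitals.
Two spin states per orbital: 2 × 13 = 26 electrons.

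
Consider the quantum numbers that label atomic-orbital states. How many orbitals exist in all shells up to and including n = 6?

Total orbitals = 1² + 2² + 3² + 4² + 5² + 6² = 91.

91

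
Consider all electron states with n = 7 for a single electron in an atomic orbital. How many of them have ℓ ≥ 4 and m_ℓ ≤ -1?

Per ℓ-value: ℓ=4 → 4; ℓ=5 → 5; ℓ=6 → 6.
Orbitals: 4 + 5 + 6 = 15. Each orbital carries two spin states, so 15 × 2 = 30 states.

30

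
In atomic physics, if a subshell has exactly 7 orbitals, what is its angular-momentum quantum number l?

2l+1 = 7 gives l = 3.

l = 3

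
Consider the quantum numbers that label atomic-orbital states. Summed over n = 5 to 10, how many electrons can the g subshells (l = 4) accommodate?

108

A g subshell (l = 4) exists for every n ≥ 5, so shells n = 5, 6, 7, 8, 9, 10 each contribute one — 6 subshells.
Since each g subshell holds 2(2·4+1) = 18 electrons, the total is 6 × 18 = 108.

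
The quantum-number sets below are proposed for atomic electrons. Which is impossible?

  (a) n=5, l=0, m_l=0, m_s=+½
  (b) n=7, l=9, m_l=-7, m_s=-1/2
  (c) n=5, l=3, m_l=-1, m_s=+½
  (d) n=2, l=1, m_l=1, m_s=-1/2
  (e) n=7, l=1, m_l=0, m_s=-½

(b) has l = 9 ≥ n = 7, violating 0 ≤ l ≤ n−1.
The remaining sets (a), (c), (d), (e) satisfy all four rules.

(b)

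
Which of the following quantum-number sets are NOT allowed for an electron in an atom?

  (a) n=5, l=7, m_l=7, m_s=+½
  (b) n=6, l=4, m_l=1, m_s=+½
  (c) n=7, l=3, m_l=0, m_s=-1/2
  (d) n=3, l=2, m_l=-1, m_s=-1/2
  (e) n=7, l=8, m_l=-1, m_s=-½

(a) and (e)

(a) has l = 7 ≥ n = 5, violating 0 ≤ l ≤ n−1.
(e) has l = 8 ≥ n = 7, violating 0 ≤ l ≤ n−1.
The remaining sets (b), (c), (d) satisfy all four rules.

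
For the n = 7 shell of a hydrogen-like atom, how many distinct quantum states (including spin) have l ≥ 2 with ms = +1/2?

45

With n = 7 the allowed l are 0, 1, …, 6.
Orbitals with l ≥ 2, by l: l=2 → 5; l=3 → 7; l=4 → 9; l=5 → 11; l=6 → 13.
Orbitals: 5 + 7 + 9 + 11 + 13 = 45. With ms fixed to a single value there is one state per orbital, giving 45 states.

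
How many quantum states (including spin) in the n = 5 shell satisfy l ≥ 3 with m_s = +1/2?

Go through l = 0, …, 4 (the values permitted for n = 5).
Orbitals with l ≥ 3, by l: l=3 → 7; l=4 → 9.
Orbitals: 7 + 9 = 16. With m_s fixed to a single value there is one state per orbital, giving 16 states.

16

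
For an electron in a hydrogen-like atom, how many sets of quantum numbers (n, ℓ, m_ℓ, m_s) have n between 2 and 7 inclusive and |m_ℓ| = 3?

Work shell by shell — for each n, count the (ℓ, m_ℓ) pairs that satisfy |m_ℓ| = 3:
n=4 → 2; n=5 → 4; n=6 → 6; n=7 → 8.
Orbitals: 2 + 4 + 6 + 8 = 20. Including both spin states (m_s = ±1/2) gives 2 × 20 = 40 states.

40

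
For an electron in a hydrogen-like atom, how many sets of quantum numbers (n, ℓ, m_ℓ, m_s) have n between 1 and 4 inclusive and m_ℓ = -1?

12

Treat each shell separately and count matching orbitals:
n=2 → 1; n=3 → 2; n=4 → 3.
Orbitals: 1 + 2 + 3 = 6. Including both spin states (m_s = ±1/2) gives 2 × 6 = 12 states.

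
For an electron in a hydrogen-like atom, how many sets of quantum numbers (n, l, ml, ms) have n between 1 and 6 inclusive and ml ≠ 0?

140

Per-shell orbital counts meeting the constraint:
n=2 → 2; n=3 → 6; n=4 → 12; n=5 → 20; n=6 → 30.
Orbitals: 2 + 6 + 12 + 20 + 30 = 70. Including both spin states (ms = ±1/2) gives 2 × 70 = 140 states.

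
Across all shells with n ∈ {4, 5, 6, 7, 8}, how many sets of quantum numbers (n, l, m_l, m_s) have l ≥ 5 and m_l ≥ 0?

80

Per-shell orbital counts meeting the constraint:
n=6 → 6; n=7 → 13; n=8 → 21.
Orbitals: 6 + 13 + 21 = 40. Including both spin states (m_s = ±1/2) gives 2 × 40 = 80 states.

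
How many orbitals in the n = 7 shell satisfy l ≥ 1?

48

The n = 7 shell has l = 0 through 6; check each.
Contributions: l=1 → 3; l=2 → 5; l=3 → 7; l=4 → 9; l=5 → 11; l=6 → 13.
Total orbitals: 3 + 5 + 7 + 9 + 11 + 13 = 48.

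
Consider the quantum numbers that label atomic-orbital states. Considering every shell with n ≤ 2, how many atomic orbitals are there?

5

Total orbitals = 1² + 2² = 5.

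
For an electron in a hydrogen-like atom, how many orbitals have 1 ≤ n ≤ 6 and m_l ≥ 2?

Treat each shell separately and count matching orbitals:
n=3 → 1; n=4 → 3; n=5 → 6; n=6 → 10.
Total orbitals: 1 + 3 + 6 + 10 = 20.

20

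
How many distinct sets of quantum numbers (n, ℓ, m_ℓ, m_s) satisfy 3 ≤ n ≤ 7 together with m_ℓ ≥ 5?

Treat each shell separately and count matching orbitals:
n=6 → 1; n=7 → 3.
Orbitals: 1 + 3 = 4. Including both spin states (m_s = ±1/2) gives 2 × 4 = 8 states.

8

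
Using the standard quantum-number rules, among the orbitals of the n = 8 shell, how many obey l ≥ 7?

With n = 8 the allowed l are 0, 1, …, 7.
Orbitals with l ≥ 7, by l: l=7 → 15.
Total orbitals: 15.

15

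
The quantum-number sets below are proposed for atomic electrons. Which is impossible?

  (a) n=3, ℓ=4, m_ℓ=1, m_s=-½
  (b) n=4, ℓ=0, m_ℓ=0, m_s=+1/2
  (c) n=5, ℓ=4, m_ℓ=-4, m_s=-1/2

(a)

(a) has ℓ = 4 ≥ n = 3, violating 0 ≤ ℓ ≤ n−1.
The remaining sets (b), (c) satisfy all four rules.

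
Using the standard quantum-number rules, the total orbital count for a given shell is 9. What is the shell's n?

n = 3

n² = 9 ⇒ n = 3.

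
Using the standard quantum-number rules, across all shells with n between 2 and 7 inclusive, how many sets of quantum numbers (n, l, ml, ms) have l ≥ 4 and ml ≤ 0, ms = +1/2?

34

Treat each shell separately and count matching orbitals:
n=5 → 5; n=6 → 11; n=7 → 18.
Orbitals: 5 + 11 + 18 = 34. With ms fixed to +1/2 there is one state per orbital, so 34 states.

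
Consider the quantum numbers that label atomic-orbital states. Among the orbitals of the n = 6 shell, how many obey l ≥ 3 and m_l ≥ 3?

6

Go through l = 0, …, 5 (the values permitted for n = 6).
Contributions: l=3 → 1; l=4 → 2; l=5 → 3.
Total orbitals: 1 + 2 + 3 = 6.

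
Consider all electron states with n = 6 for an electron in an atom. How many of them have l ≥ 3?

54

For n = 6, l ranges over 0 … 5.
Orbitals with l ≥ 3, by l: l=3 → 7; l=4 → 9; l=5 → 11.
Orbitals: 7 + 9 + 11 = 27. Each orbital carries two spin states, so 27 × 2 = 54 states.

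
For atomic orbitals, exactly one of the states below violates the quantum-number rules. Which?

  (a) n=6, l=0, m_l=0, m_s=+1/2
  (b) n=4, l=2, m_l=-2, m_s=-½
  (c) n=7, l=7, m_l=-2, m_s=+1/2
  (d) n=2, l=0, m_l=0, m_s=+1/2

(c)

(c) has l = 7 ≥ n = 7, violating 0 ≤ l ≤ n−1.
The remaining sets (a), (b), (d) satisfy all four rules.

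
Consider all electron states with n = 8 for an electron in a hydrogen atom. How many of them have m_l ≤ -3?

30

The n = 8 shell has l = 0 through 7; check each.
Orbitals with m_l ≤ -3, by l: l=3 → 1; l=4 → 2; l=5 → 3; l=6 → 4; l=7 → 5.
Orbitals: 1 + 2 + 3 + 4 + 5 = 15. Each orbital carries two spin states, so 15 × 2 = 30 states.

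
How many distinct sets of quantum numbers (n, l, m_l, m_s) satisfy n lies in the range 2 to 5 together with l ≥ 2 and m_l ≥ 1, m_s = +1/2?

16

Go shell by shell, enumerating (l, m_l) with l ≥ 2 and m_l ≥ 1:
n=3 → 2; n=4 → 5; n=5 → 9.
Orbitals: 2 + 5 + 9 = 16. With m_s fixed to +1/2 there is one state per orbital, so 16 states.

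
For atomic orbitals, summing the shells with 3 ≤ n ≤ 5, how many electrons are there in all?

100

Shell n has n² orbitals: 3²=9 + 4²=16 + 5²=25 = 50 orbitals.
Two spin states per orbital: 2 × 50 = 100 electrons.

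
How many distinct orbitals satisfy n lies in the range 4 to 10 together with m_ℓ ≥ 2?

119

Per-shell orbital counts meeting the constraint:
n=4 → 3; n=5 → 6; n=6 → 10; n=7 → 15; n=8 → 21; n=9 → 28; n=10 → 36.
Total orbitals: 3 + 6 + 10 + 15 + 21 + 28 + 36 = 119.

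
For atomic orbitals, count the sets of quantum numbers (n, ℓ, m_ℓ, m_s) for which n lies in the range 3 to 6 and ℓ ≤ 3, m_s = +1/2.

57

Treat each shell separately and count matching orbitals:
n=3 → 9; n=4 → 16; n=5 → 16; n=6 → 16.
Orbitals: 9 + 16 + 16 + 16 = 57. With m_s fixed to +1/2 there is one state per orbital, so 57 states.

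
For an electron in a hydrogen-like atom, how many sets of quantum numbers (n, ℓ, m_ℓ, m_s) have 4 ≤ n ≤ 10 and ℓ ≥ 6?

300

Treat each shell separately and count matching orbitals:
n=7 → 13; n=8 → 28; n=9 → 45; n=10 → 64.
Orbitals: 13 + 28 + 45 + 64 = 150. Including both spin states (m_s = ±1/2) gives 2 × 150 = 300 states.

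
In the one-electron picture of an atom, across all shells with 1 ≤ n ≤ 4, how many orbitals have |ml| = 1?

12

Go shell by shell, enumerating (l, ml) with |ml| = 1:
n=2 → 2; n=3 → 4; n=4 → 6.
Total orbitals: 2 + 4 + 6 = 12.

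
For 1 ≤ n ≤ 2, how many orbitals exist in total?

Total orbitals = 1² + 2² = 5.

5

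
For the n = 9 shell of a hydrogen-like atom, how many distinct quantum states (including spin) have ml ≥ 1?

Contributions: l=1 → 1; l=2 → 2; l=3 → 3; l=4 → 4; l=5 → 5; l=6 → 6; l=7 → 7; l=8 → 8.
Orbitals: 1 + 2 + 3 + 4 + 5 + 6 + 7 + 8 = 36. Each orbital carries two spin states, so 36 × 2 = 72 states.

72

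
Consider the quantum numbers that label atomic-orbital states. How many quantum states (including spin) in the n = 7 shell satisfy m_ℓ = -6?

2

Contributions: ℓ=6 → 1.
Orbitals: 1. Each orbital carries two spin states, so 1 × 2 = 2 states.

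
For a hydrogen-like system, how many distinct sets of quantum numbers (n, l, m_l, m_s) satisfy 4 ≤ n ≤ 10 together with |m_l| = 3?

112

Count contributing orbitals for each principal shell:
n=4 → 2; n=5 → 4; n=6 → 6; n=7 → 8; n=8 → 10; n=9 → 12; n=10 → 14.
Orbitals: 2 + 4 + 6 + 8 + 10 + 12 + 14 = 56. Including both spin states (m_s = ±1/2) gives 2 × 56 = 112 states.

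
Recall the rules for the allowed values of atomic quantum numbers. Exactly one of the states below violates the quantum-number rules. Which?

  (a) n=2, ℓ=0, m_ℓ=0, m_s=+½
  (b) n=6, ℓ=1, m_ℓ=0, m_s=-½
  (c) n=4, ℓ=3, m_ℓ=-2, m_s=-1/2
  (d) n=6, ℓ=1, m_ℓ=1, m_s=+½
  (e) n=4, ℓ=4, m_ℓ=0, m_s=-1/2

(e) has ℓ = 4 ≥ n = 4, violating 0 ≤ ℓ ≤ n−1.
The remaining sets (a), (b), (c), (d) satisfy all four rules.

(e)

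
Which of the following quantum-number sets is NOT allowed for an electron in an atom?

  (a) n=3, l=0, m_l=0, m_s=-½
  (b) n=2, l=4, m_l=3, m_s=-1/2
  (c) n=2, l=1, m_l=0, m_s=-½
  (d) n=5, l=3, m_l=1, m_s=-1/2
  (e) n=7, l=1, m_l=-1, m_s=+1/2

(b) has l = 4 ≥ n = 2, violating 0 ≤ l ≤ n−1.
The remaining sets (a), (c), (d), (e) satisfy all four rules.

(b)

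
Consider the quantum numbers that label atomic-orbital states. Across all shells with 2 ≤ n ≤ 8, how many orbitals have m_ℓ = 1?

Go shell by shell, enumerating (ℓ, m_ℓ) with m_ℓ = 1:
n=2 → 1; n=3 → 2; n=4 → 3; n=5 → 4; n=6 → 5; n=7 → 6; n=8 → 7.
Total orbitals: 1 + 2 + 3 + 4 + 5 + 6 + 7 = 28.

28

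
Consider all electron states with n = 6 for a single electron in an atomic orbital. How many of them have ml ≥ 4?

With n = 6 the allowed l are 0, 1, …, 5.
The (l, ml) pairs meeting ml ≥ 4 give: l=4 → 1; l=5 → 2.
Orbitals: 1 + 2 = 3. Each orbital carries two spin states, so 3 × 2 = 6 states.

6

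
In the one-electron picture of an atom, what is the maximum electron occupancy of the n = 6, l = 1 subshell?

6

A subshell with l = 1 has 2l+1 = 3 orbitals, each holding 2 electrons (spin ±1/2), so 3 × 2 = 6.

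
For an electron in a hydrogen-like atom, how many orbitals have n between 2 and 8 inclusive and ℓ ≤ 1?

Treat each shell separately and count matching orbitals:
n=2 → 4; n=3 → 4; n=4 → 4; n=5 → 4; n=6 → 4; n=7 → 4; n=8 → 4.
Total orbitals: 4 + 4 + 4 + 4 + 4 + 4 + 4 = 28.

28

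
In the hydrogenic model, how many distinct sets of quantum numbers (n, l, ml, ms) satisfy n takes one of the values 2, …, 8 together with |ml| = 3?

For each n in the range, tally the orbitals obeying |ml| = 3:
n=4 → 2; n=5 → 4; n=6 → 6; n=7 → 8; n=8 → 10.
Orbitals: 2 + 4 + 6 + 8 + 10 = 30. Including both spin states (ms = ±1/2) gives 2 × 30 = 60 states.

60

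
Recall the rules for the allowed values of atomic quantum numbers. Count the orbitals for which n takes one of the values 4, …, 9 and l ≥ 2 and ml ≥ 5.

Treat each shell separately and count matching orbitals:
n=6 → 1; n=7 → 3; n=8 → 6; n=9 → 10.
Total orbitals: 1 + 3 + 6 + 10 = 20.

20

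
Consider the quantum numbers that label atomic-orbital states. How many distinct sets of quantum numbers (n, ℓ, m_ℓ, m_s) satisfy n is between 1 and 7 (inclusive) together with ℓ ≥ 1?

Per-shell orbital counts meeting the constraint:
n=2 → 3; n=3 → 8; n=4 → 15; n=5 → 24; n=6 → 35; n=7 → 48.
Orbitals: 3 + 8 + 15 + 24 + 35 + 48 = 133. Including both spin states (m_s = ±1/2) gives 2 × 133 = 266 states.

266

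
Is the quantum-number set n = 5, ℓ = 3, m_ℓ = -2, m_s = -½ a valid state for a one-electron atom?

n = 5 is a positive integer. ℓ = 3 satisfies 0 ≤ ℓ ≤ n−1 = 4. m_ℓ = -2 lies in the range −ℓ … +ℓ (here −3 … 3). m_s = -1/2 is one of ±1/2.
All four constraints are satisfied.

Yes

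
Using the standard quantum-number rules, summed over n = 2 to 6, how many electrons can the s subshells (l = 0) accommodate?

10

An s subshell (l = 0) exists for every n ≥ 1, so shells n = 2, 3, 4, 5, 6 each contribute one — 5 subshells.
Since each s subshell holds 2(2·0+1) = 2 electrons, the total is 5 × 2 = 10.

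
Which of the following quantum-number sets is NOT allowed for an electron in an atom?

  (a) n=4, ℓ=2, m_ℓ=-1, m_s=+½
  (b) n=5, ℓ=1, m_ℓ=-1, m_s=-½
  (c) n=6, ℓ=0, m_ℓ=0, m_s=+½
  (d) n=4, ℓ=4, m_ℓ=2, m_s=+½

(d)

(d) has ℓ = 4 ≥ n = 4, violating 0 ≤ ℓ ≤ n−1.
The remaining sets (a), (b), (c) satisfy all four rules.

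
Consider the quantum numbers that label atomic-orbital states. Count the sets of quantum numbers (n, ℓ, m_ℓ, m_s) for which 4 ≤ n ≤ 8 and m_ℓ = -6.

Treat each shell separately and count matching orbitals:
n=7 → 1; n=8 → 2.
Orbitals: 1 + 2 = 3. Including both spin states (m_s = ±1/2) gives 2 × 3 = 6 states.

6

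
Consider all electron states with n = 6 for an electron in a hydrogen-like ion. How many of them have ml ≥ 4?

Go through l = 0, …, 5 (the values permitted for n = 6).
Orbitals with ml ≥ 4, by l: l=4 → 1; l=5 → 2.
Orbitals: 1 + 2 = 3. Each orbital carries two spin states, so 3 × 2 = 6 states.

6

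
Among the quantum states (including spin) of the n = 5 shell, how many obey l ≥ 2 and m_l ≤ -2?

12

Contributions: l=2 → 1; l=3 → 2; l=4 → 3.
Orbitals: 1 + 2 + 3 = 6. Each orbital carries two spin states, so 6 × 2 = 12 states.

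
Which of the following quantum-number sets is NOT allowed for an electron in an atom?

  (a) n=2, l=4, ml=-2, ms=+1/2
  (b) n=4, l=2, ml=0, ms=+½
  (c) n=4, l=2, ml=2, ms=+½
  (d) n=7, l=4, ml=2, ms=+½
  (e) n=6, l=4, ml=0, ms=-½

(a) has l = 4 ≥ n = 2, violating 0 ≤ l ≤ n−1.
The remaining sets (b), (c), (d), (e) satisfy all four rules.

(a)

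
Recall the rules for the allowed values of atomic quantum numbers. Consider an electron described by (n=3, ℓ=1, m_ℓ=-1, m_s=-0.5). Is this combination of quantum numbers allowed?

n = 3 is a positive integer. ℓ = 1 satisfies 0 ≤ ℓ ≤ n−1 = 2. m_ℓ = -1 lies in the range −ℓ … +ℓ (here −1 … 1). m_s = -1/2 is one of ±1/2.
All four constraints are satisfied.

Valid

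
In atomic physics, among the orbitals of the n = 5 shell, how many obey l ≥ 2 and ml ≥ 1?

9

The n = 5 shell has l = 0 through 4; check each.
Per l-value: l=2 → 2; l=3 → 3; l=4 → 4.
Total orbitals: 2 + 3 + 4 = 9.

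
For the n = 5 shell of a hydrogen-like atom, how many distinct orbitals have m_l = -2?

3

The n = 5 shell has l = 0 through 4; check each.
Orbitals with m_l = -2, by l: l=2 → 1; l=3 → 1; l=4 → 1.
Total orbitals: 1 + 1 + 1 = 3.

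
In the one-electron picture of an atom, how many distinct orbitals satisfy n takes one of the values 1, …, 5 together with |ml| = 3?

Count contributing orbitals for each principal shell:
n=4 → 2; n=5 → 4.
Total orbitals: 2 + 4 = 6.

6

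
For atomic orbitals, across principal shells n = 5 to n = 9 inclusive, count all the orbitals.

255

Shell n has n² orbitals: 5²=25 + 6²=36 + 7²=49 + 8²=64 + 9²=81 = 255 orbitals.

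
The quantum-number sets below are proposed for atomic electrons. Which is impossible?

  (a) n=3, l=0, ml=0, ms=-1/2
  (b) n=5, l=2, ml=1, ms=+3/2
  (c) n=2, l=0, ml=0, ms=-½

(b)

(b) has ms = +3/2, but an electron's spin must be ±1/2.
The remaining sets (a), (c) satisfy all four rules.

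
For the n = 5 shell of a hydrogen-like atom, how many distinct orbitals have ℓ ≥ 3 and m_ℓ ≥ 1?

The n = 5 shell has ℓ = 0 through 4; check each.
The (ℓ, m_ℓ) pairs meeting ℓ ≥ 3 and m_ℓ ≥ 1 give: ℓ=3 → 3; ℓ=4 → 4.
Total orbitals: 3 + 4 = 7.

7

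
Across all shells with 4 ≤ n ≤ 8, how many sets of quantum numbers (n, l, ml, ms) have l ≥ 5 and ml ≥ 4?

32

Count contributing orbitals for each principal shell:
n=6 → 2; n=7 → 5; n=8 → 9.
Orbitals: 2 + 5 + 9 = 16. Including both spin states (ms = ±1/2) gives 2 × 16 = 32 states.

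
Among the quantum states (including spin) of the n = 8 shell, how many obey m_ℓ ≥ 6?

6

With n = 8 the allowed ℓ are 0, 1, …, 7.
The (ℓ, m_ℓ) pairs meeting m_ℓ ≥ 6 give: ℓ=6 → 1; ℓ=7 → 2.
Orbitals: 1 + 2 = 3. Each orbital carries two spin states, so 3 × 2 = 6 states.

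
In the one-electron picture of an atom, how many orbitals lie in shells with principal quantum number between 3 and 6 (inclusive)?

Shell n has n² orbitals: 3²=9 + 4²=16 + 5²=25 + 6²=36 = 86 orbitals.

86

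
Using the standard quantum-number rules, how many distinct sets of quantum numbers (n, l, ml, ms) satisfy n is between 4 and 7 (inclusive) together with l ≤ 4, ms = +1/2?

91

Go shell by shell, enumerating (l, ml) with l ≤ 4:
n=4 → 16; n=5 → 25; n=6 → 25; n=7 → 25.
Orbitals: 16 + 25 + 25 + 25 = 91. With ms fixed to +1/2 there is one state per orbital, so 91 states.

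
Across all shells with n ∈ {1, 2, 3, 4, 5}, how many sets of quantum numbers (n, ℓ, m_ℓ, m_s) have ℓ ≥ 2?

76

Count contributing orbitals for each principal shell:
n=3 → 5; n=4 → 12; n=5 → 21.
Orbitals: 5 + 12 + 21 = 38. Including both spin states (m_s = ±1/2) gives 2 × 38 = 76 states.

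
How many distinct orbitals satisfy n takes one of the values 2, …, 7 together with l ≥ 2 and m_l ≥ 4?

Per-shell orbital counts meeting the constraint:
n=5 → 1; n=6 → 3; n=7 → 6.
Total orbitals: 1 + 3 + 6 = 10.

10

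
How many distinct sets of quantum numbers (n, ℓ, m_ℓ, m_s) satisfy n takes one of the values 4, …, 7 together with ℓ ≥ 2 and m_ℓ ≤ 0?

Count contributing orbitals for each principal shell:
n=4 → 7; n=5 → 12; n=6 → 18; n=7 → 25.
Orbitals: 7 + 12 + 18 + 25 = 62. Including both spin states (m_s = ±1/2) gives 2 × 62 = 124 states.

124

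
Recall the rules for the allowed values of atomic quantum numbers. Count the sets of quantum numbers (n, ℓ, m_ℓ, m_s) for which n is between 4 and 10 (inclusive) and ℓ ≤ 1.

56

Go shell by shell, enumerating (ℓ, m_ℓ) with ℓ ≤ 1:
n=4 → 4; n=5 → 4; n=6 → 4; n=7 → 4; n=8 → 4; n=9 → 4; n=10 → 4.
Orbitals: 4 + 4 + 4 + 4 + 4 + 4 + 4 = 28. Including both spin states (m_s = ±1/2) gives 2 × 28 = 56 states.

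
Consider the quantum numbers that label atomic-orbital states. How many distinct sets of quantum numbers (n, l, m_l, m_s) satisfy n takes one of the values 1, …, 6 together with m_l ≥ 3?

20

Go shell by shell, enumerating (l, m_l) with m_l ≥ 3:
n=4 → 1; n=5 → 3; n=6 → 6.
Orbitals: 1 + 3 + 6 = 10. Including both spin states (m_s = ±1/2) gives 2 × 10 = 20 states.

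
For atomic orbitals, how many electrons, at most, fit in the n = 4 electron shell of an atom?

32

A shell holds 2n² electrons: 2 × 4² = 2 × 16 = 32.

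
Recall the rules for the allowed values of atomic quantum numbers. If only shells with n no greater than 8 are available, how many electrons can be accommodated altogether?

408

Total orbitals = 1² + 2² + 3² + 4² + 5² + 6² + 7² + 8² = 204. Doubling for spin gives 408 electrons.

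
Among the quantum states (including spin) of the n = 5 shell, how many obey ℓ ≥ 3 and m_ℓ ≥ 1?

14

For n = 5, ℓ ranges over 0 … 4.
Orbitals with ℓ ≥ 3 and m_ℓ ≥ 1, by ℓ: ℓ=3 → 3; ℓ=4 → 4.
Orbitals: 3 + 4 = 7. Each orbital carries two spin states, so 7 × 2 = 14 states.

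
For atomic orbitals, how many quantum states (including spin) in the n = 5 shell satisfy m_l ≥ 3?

6

Per l-value: l=3 → 1; l=4 → 2.
Orbitals: 1 + 2 = 3. Each orbital carries two spin states, so 3 × 2 = 6 states.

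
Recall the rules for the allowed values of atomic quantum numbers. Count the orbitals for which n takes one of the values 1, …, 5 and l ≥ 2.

Work shell by shell — for each n, count the (l, ml) pairs that satisfy l ≥ 2:
n=3 → 5; n=4 → 12; n=5 → 21.
Total orbitals: 5 + 12 + 21 = 38.

38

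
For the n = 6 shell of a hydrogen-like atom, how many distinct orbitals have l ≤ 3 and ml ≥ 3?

1

The n = 6 shell has l = 0 through 5; check each.
The (l, ml) pairs meeting l ≤ 3 and ml ≥ 3 give: l=3 → 1.
Total orbitals: 1.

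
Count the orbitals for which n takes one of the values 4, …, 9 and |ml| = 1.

Per-shell orbital counts meeting the constraint:
n=4 → 6; n=5 → 8; n=6 → 10; n=7 → 12; n=8 → 14; n=9 → 16.
Total orbitals: 6 + 8 + 10 + 12 + 14 + 16 = 66.

66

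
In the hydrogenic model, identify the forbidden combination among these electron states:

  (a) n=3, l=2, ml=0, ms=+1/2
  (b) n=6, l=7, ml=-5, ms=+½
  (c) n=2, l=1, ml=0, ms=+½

(b) has l = 7 ≥ n = 6, violating 0 ≤ l ≤ n−1.
The remaining sets (a), (c) satisfy all four rules.

(b)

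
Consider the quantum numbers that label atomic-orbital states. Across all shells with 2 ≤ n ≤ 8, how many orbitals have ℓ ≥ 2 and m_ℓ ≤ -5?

10

For each n in the range, tally the orbitals obeying ℓ ≥ 2 and m_ℓ ≤ -5:
n=6 → 1; n=7 → 3; n=8 → 6.
Total orbitals: 1 + 3 + 6 = 10.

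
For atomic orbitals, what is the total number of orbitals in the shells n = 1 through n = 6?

91

Shell n has n² orbitals: 1²=1 + 2²=4 + 3²=9 + 4²=16 + 5²=25 + 6²=36 = 91 orbitals.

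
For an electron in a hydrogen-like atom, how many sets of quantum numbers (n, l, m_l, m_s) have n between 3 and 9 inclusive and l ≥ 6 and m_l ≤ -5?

Per-shell orbital counts meeting the constraint:
n=7 → 2; n=8 → 5; n=9 → 9.
Orbitals: 2 + 5 + 9 = 16. Including both spin states (m_s = ±1/2) gives 2 × 16 = 32 states.

32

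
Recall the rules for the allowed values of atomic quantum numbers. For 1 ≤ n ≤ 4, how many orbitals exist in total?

30

Total orbitals = 1² + 2² + 3² + 4² = 30.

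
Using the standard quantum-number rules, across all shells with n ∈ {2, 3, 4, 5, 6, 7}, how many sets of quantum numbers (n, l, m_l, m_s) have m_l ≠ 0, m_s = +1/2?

112

Count contributing orbitals for each principal shell:
n=2 → 2; n=3 → 6; n=4 → 12; n=5 → 20; n=6 → 30; n=7 → 42.
Orbitals: 2 + 6 + 12 + 20 + 30 + 42 = 112. With m_s fixed to +1/2 there is one state per orbital, so 112 states.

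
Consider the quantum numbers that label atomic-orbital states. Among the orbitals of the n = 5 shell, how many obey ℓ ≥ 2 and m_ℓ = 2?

3

Contributions: ℓ=2 → 1; ℓ=3 → 1; ℓ=4 → 1.
Total orbitals: 1 + 1 + 1 = 3.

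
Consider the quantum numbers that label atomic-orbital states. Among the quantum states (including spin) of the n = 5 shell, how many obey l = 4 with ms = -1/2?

9

Per l-value: l=4 → 9.
Orbitals: 9. With ms fixed to a single value there is one state per orbital, giving 9 states.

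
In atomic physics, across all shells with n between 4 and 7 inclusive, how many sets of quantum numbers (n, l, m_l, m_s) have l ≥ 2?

220

Treat each shell separately and count matching orbitals:
n=4 → 12; n=5 → 21; n=6 → 32; n=7 → 45.
Orbitals: 12 + 21 + 32 + 45 = 110. Including both spin states (m_s = ±1/2) gives 2 × 110 = 220 states.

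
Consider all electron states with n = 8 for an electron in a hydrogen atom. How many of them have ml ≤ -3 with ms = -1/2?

15

The (l, ml) pairs meeting ml ≤ -3 give: l=3 → 1; l=4 → 2; l=5 → 3; l=6 → 4; l=7 → 5.
Orbitals: 1 + 2 + 3 + 4 + 5 = 15. With ms fixed to a single value there is one state per orbital, giving 15 states.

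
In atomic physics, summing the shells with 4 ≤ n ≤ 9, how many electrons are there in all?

542

Shell n has n² orbitals: 4²=16 + 5²=25 + 6²=36 + 7²=49 + 8²=64 + 9²=81 = 271 orbitals.
Two spin states per orbital: 2 × 271 = 542 electrons.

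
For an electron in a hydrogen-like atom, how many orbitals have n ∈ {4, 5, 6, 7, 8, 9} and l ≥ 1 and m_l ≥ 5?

Per-shell orbital counts meeting the constraint:
n=6 → 1; n=7 → 3; n=8 → 6; n=9 → 10.
Total orbitals: 1 + 3 + 6 + 10 = 20.

20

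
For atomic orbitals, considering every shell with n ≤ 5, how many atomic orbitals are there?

Total orbitals = 1² + 2² + 3² + 4² + 5² = 55.

55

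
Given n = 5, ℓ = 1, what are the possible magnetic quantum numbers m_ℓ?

m_ℓ takes every integer from −ℓ to +ℓ. With ℓ = 1 that gives the 3 values -1, 0, 1.

-1, 0, 1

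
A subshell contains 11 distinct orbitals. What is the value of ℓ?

ℓ = 5

2ℓ+1 = 11 gives ℓ = 5.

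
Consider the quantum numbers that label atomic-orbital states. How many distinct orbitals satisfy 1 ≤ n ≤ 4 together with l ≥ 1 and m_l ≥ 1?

Go shell by shell, enumerating (l, m_l) with l ≥ 1 and m_l ≥ 1:
n=2 → 1; n=3 → 3; n=4 → 6.
Total orbitals: 1 + 3 + 6 = 10.

10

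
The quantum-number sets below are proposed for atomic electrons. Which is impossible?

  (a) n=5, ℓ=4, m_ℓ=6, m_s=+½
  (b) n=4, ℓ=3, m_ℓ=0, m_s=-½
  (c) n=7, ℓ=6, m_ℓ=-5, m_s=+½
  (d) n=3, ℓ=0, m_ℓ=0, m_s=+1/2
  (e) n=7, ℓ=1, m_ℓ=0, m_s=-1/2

(a) has |m_ℓ| = 6 > ℓ = 4, violating −ℓ ≤ m_ℓ ≤ ℓ.
The remaining sets (b), (c), (d), (e) satisfy all four rules.

(a)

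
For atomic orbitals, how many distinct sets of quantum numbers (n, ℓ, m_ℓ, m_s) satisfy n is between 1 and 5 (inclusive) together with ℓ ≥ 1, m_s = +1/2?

50

Count contributing orbitals for each principal shell:
n=2 → 3; n=3 → 8; n=4 → 15; n=5 → 24.
Orbitals: 3 + 8 + 15 + 24 = 50. With m_s fixed to +1/2 there is one state per orbital, so 50 states.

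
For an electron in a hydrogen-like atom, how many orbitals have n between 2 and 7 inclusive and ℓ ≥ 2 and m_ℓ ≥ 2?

35

Per-shell orbital counts meeting the constraint:
n=3 → 1; n=4 → 3; n=5 → 6; n=6 → 10; n=7 → 15.
Total orbitals: 1 + 3 + 6 + 10 + 15 = 35.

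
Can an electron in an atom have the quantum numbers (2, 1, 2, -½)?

The magnetic quantum number must satisfy −ℓ ≤ m_ℓ ≤ ℓ. With ℓ = 1, m_ℓ can only be -1, 0, 1, so m_ℓ = 2 is forbidden.

Invalid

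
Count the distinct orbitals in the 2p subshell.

3

A subshell has 2l+1 orbitals; with l = 1, that's 3.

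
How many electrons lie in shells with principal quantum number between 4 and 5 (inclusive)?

82

Shell n has n² orbitals: 4²=16 + 5²=25 = 41 orbitals.
Two spin states per orbital: 2 × 41 = 82 electrons.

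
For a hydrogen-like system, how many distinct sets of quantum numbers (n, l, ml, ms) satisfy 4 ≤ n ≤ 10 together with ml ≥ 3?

For each n in the range, tally the orbitals obeying ml ≥ 3:
n=4 → 1; n=5 → 3; n=6 → 6; n=7 → 10; n=8 → 15; n=9 → 21; n=10 → 28.
Orbitals: 1 + 3 + 6 + 10 + 15 + 21 + 28 = 84. Including both spin states (ms = ±1/2) gives 2 × 84 = 168 states.

168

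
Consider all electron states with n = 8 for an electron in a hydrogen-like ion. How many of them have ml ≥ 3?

For n = 8, l ranges over 0 … 7.
Contributions: l=3 → 1; l=4 → 2; l=5 → 3; l=6 → 4; l=7 → 5.
Orbitals: 1 + 2 + 3 + 4 + 5 = 15. Each orbital carries two spin states, so 15 × 2 = 30 states.

30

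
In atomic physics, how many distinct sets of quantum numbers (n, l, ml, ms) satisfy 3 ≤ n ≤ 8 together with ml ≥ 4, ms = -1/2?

20

Treat each shell separately and count matching orbitals:
n=5 → 1; n=6 → 3; n=7 → 6; n=8 → 10.
Orbitals: 1 + 3 + 6 + 10 = 20. With ms fixed to -1/2 there is one state per orbital, so 20 states.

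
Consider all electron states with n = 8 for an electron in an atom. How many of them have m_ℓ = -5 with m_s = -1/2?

The n = 8 shell has ℓ = 0 through 7; check each.
The (ℓ, m_ℓ) pairs meeting m_ℓ = -5 give: ℓ=5 → 1; ℓ=6 → 1; ℓ=7 → 1.
Orbitals: 1 + 1 + 1 = 3. With m_s fixed to a single value there is one state per orbital, giving 3 states.

3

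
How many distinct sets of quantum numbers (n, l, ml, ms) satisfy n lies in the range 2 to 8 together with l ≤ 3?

186

Per-shell orbital counts meeting the constraint:
n=2 → 4; n=3 → 9; n=4 → 16; n=5 → 16; n=6 → 16; n=7 → 16; n=8 → 16.
Orbitals: 4 + 9 + 16 + 16 + 16 + 16 + 16 = 93. Including both spin states (ms = ±1/2) gives 2 × 93 = 186 states.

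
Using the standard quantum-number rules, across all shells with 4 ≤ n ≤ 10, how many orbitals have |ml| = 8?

Count contributing orbitals for each principal shell:
n=9 → 2; n=10 → 4.
Total orbitals: 2 + 4 = 6.

6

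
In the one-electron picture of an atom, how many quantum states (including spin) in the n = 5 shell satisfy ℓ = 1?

The n = 5 shell has ℓ = 0 through 4; check each.
Contributions: ℓ=1 → 3.
Orbitals: 3. Each orbital carries two spin states, so 3 × 2 = 6 states.

6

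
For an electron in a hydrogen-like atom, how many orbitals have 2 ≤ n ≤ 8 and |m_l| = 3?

Per-shell orbital counts meeting the constraint:
n=4 → 2; n=5 → 4; n=6 → 6; n=7 → 8; n=8 → 10.
Total orbitals: 2 + 4 + 6 + 8 + 10 = 30.

30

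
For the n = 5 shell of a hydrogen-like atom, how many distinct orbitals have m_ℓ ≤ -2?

6

The n = 5 shell has ℓ = 0 through 4; check each.
Per ℓ-value: ℓ=2 → 1; ℓ=3 → 2; ℓ=4 → 3.
Total orbitals: 1 + 2 + 3 = 6.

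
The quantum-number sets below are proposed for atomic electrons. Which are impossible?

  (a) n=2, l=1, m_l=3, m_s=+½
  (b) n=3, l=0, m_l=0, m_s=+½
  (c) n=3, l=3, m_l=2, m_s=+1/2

(a) has |m_l| = 3 > l = 1, violating −l ≤ m_l ≤ l.
(c) has l = 3 ≥ n = 3, violating 0 ≤ l ≤ n−1.
The remaining set (b) satisfies all four rules.

(a) and (c)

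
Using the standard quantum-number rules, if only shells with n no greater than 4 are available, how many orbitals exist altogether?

30

Total orbitals = 1² + 2² + 3² + 4² = 30.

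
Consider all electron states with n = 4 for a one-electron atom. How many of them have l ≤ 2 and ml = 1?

4

For n = 4, l ranges over 0 … 3.
The (l, ml) pairs meeting l ≤ 2 and ml = 1 give: l=1 → 1; l=2 → 1.
Orbitals: 1 + 1 = 2. Each orbital carries two spin states, so 2 × 2 = 4 states.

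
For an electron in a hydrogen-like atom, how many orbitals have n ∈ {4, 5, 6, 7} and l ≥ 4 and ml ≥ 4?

Work shell by shell — for each n, count the (l, ml) pairs that satisfy l ≥ 4 and ml ≥ 4:
n=5 → 1; n=6 → 3; n=7 → 6.
Total orbitals: 1 + 3 + 6 = 10.

10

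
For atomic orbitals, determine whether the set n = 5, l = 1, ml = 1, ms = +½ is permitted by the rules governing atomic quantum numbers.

Allowed

n = 5 is a positive integer. l = 1 satisfies 0 ≤ l ≤ n−1 = 4. ml = 1 lies in the range −l … +l (here −1 … 1). ms = +1/2 is one of ±1/2.
All four constraints are satisfied.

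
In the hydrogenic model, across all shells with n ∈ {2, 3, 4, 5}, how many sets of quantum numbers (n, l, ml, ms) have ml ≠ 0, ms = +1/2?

Count contributing orbitals for each principal shell:
n=2 → 2; n=3 → 6; n=4 → 12; n=5 → 20.
Orbitals: 2 + 6 + 12 + 20 = 40. With ms fixed to +1/2 there is one state per orbital, so 40 states.

40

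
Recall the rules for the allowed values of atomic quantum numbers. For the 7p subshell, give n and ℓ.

n = 7, ℓ = 1

The leading integer gives n = 7; the letter 'p' means ℓ = 1.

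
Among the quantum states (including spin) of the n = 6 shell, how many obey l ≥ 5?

For n = 6, l ranges over 0 … 5.
The (l, ml) pairs meeting l ≥ 5 give: l=5 → 11.
Orbitals: 11. Each orbital carries two spin states, so 11 × 2 = 22 states.

22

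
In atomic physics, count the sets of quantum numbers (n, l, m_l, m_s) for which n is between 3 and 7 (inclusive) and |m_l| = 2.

Treat each shell separately and count matching orbitals:
n=3 → 2; n=4 → 4; n=5 → 6; n=6 → 8; n=7 → 10.
Orbitals: 2 + 4 + 6 + 8 + 10 = 30. Including both spin states (m_s = ±1/2) gives 2 × 30 = 60 states.

60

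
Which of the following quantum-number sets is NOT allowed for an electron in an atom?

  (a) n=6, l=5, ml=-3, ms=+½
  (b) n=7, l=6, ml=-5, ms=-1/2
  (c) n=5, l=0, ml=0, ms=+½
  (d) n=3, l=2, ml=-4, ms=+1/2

(d) has |ml| = 4 > l = 2, violating −l ≤ ml ≤ l.
The remaining sets (a), (b), (c) satisfy all four rules.

(d)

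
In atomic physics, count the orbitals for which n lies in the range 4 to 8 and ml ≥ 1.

Work shell by shell — for each n, count the (l, ml) pairs that satisfy ml ≥ 1:
n=4 → 6; n=5 → 10; n=6 → 15; n=7 → 21; n=8 → 28.
Total orbitals: 6 + 10 + 15 + 21 + 28 = 80.

80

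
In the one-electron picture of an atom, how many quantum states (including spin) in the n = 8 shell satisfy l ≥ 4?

96

With n = 8 the allowed l are 0, 1, …, 7.
Orbitals with l ≥ 4, by l: l=4 → 9; l=5 → 11; l=6 → 13; l=7 → 15.
Orbitals: 9 + 11 + 13 + 15 = 48. Each orbital carries two spin states, so 48 × 2 = 96 states.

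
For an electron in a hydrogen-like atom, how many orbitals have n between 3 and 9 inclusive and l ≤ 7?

Treat each shell separately and count matching orbitals:
n=3 → 9; n=4 → 16; n=5 → 25; n=6 → 36; n=7 → 49; n=8 → 64; n=9 → 64.
Total orbitals: 9 + 16 + 25 + 36 + 49 + 64 + 64 = 263.

263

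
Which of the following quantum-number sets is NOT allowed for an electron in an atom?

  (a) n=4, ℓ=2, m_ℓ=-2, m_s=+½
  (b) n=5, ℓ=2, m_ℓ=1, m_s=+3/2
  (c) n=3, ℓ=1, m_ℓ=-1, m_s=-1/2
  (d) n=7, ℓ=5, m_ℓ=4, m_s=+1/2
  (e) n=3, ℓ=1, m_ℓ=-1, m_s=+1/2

(b) has m_s = +3/2, but an electron's spin must be ±1/2.
The remaining sets (a), (c), (d), (e) satisfy all four rules.

(b)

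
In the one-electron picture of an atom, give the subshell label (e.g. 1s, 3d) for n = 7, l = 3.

7f

l = 3 corresponds to the letter 'f', so the subshell is 7f.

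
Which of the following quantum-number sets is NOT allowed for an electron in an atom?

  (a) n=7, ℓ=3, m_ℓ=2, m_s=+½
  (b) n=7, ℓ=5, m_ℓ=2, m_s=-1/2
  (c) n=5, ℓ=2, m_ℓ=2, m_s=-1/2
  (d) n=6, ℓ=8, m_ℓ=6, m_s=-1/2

(d) has ℓ = 8 ≥ n = 6, violating 0 ≤ ℓ ≤ n−1.
The remaining sets (a), (b), (c) satisfy all four rules.

(d)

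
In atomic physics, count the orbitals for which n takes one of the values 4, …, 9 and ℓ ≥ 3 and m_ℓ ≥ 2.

77

Per-shell orbital counts meeting the constraint:
n=4 → 2; n=5 → 5; n=6 → 9; n=7 → 14; n=8 → 20; n=9 → 27.
Total orbitals: 2 + 5 + 9 + 14 + 20 + 27 = 77.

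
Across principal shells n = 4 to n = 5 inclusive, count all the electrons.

82

Shell n has n² orbitals: 4²=16 + 5²=25 = 41 orbitals.
Two spin states per orbital: 2 × 41 = 82 electrons.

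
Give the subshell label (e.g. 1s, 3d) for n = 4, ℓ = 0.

4s

ℓ = 0 corresponds to the letter 's', so the subshell is 4s.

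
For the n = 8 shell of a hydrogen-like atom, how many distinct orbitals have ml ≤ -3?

Orbitals with ml ≤ -3, by l: l=3 → 1; l=4 → 2; l=5 → 3; l=6 → 4; l=7 → 5.
Total orbitals: 1 + 2 + 3 + 4 + 5 = 15.

15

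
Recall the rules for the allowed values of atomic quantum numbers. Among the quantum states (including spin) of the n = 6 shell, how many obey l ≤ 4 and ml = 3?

4

The n = 6 shell has l = 0 through 5; check each.
Orbitals with l ≤ 4 and ml = 3, by l: l=3 → 1; l=4 → 1.
Orbitals: 1 + 1 = 2. Each orbital carries two spin states, so 2 × 2 = 4 states.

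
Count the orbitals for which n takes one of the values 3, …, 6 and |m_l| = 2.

20

Treat each shell separately and count matching orbitals:
n=3 → 2; n=4 → 4; n=5 → 6; n=6 → 8.
Total orbitals: 2 + 4 + 6 + 8 = 20.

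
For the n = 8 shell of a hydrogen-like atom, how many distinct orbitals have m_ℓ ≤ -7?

1

With n = 8 the allowed ℓ are 0, 1, …, 7.
Contributions: ℓ=7 → 1.
Total orbitals: 1.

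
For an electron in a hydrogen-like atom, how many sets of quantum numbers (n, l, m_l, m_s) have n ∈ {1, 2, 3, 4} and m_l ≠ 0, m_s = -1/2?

Per-shell orbital counts meeting the constraint:
n=2 → 2; n=3 → 6; n=4 → 12.
Orbitals: 2 + 6 + 12 = 20. With m_s fixed to -1/2 there is one state per orbital, so 20 states.

20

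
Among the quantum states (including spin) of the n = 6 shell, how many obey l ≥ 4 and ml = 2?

Per l-value: l=4 → 1; l=5 → 1.
Orbitals: 1 + 1 = 2. Each orbital carries two spin states, so 2 × 2 = 4 states.

4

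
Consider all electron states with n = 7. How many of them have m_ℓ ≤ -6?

2

For n = 7, ℓ ranges over 0 … 6.
Contributions: ℓ=6 → 1.
Orbitals: 1. Each orbital carries two spin states, so 1 × 2 = 2 states.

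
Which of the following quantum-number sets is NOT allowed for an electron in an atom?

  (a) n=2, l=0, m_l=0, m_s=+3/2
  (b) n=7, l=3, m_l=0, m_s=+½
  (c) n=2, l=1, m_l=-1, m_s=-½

(a)

(a) has m_s = +3/2, but an electron's spin must be ±1/2.
The remaining sets (b), (c) satisfy all four rules.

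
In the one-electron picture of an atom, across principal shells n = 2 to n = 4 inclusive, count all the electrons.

58

Shell n has n² orbitals: 2²=4 + 3²=9 + 4²=16 = 29 orbitals.
Two spin states per orbital: 2 × 29 = 58 electrons.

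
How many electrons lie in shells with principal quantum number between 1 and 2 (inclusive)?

10

Shell n has n² orbitals: 1²=1 + 2²=4 = 5 orbitals.
Two spin states per orbital: 2 × 5 = 10 electrons.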